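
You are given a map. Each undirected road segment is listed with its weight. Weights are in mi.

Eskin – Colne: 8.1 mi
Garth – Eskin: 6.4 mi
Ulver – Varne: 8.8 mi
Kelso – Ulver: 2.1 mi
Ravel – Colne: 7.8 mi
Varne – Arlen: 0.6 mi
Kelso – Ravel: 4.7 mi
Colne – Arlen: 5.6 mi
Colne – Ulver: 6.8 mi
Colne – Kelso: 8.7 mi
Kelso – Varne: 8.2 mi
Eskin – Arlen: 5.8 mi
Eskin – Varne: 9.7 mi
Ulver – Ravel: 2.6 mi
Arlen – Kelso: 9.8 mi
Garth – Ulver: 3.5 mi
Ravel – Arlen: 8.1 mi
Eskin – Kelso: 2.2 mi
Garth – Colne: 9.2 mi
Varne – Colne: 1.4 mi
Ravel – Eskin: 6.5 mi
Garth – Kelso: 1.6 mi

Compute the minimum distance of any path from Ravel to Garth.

Running Dijkstra from Ravel:
Ravel: 0
Ulver: 2.6  (via Ravel)
Kelso: 4.7  (via Ravel)
Garth: 6.1  (via Ulver)
Shortest route: Ravel–Ulver–Garth = 6.1 mi.

6.1 mi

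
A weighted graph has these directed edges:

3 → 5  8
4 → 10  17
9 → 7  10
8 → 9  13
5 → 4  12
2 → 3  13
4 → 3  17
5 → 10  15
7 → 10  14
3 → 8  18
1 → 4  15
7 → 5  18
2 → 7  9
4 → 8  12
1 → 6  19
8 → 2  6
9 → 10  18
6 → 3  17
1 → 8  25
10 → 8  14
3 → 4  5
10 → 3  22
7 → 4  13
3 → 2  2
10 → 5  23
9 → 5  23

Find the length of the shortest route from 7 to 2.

Settle nodes by increasing distance from 7:
7: 0
4: 13  (via 7)
10: 14  (via 7)
5: 18  (via 7)
8: 25  (via 4)
3: 30  (via 4)
2: 31  (via 8)
Shortest route: 7 → 4 → 8 → 2 = 31.

31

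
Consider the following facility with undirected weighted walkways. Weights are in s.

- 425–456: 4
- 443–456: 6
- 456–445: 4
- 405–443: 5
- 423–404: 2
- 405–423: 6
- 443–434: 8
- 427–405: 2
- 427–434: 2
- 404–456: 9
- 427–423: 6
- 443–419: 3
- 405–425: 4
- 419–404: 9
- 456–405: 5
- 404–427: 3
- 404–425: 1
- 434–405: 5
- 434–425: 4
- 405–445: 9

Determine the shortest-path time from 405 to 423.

Candidate routes:
405 → 423: 6 = 6
405 → 427 → 404 → 423: 2+3+2 = 7
Cheapest is 405 → 423 at 6 s.

6 s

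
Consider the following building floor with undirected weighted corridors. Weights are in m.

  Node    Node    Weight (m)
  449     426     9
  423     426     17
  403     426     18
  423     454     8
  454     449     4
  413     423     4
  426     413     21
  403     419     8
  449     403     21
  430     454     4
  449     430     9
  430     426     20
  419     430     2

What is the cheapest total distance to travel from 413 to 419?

Enumerating some paths:
413 → 423 → 426 → 449 → 454 → 430 → 419: 4+17+9+4+4+2 = 40
413 → 423 → 454 → 430 → 419: 4+8+4+2 = 18
413 → 423 → 454 → 449 → 430 → 419: 4+8+4+9+2 = 27
Cheapest is 413 → 423 → 454 → 430 → 419 at 18 m.

18 m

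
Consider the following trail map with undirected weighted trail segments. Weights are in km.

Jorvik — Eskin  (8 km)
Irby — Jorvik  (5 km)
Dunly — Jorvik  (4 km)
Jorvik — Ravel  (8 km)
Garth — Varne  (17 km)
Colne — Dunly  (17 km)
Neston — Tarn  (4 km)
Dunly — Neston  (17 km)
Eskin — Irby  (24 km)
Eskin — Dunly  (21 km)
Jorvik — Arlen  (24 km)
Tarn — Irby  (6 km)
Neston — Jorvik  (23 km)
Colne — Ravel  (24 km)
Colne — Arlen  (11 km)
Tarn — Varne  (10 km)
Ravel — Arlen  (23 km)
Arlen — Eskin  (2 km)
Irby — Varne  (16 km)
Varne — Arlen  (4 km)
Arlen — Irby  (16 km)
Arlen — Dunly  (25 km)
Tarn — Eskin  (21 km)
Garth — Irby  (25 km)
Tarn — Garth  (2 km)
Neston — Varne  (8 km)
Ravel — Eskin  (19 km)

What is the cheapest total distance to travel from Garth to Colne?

Candidate routes:
Garth - Tarn - Varne - Arlen - Colne: 2+10+4+11 = 27
Garth - Tarn - Neston - Varne - Arlen - Colne: 2+4+8+4+11 = 29
Garth - Varne - Arlen - Colne: 17+4+11 = 32
The minimum is 27 km via Garth - Tarn - Varne - Arlen - Colne.

27 km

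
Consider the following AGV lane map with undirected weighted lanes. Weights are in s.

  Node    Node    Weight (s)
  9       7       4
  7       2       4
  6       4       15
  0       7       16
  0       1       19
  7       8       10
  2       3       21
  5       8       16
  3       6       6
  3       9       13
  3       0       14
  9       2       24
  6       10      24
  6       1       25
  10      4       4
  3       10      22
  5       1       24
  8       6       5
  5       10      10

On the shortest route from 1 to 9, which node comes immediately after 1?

Compare a few routes:
1 - 6 - 8 - 7 - 9: 25+5+10+4 = 44
1 - 0 - 7 - 9: 19+16+4 = 39
1 - 6 - 3 - 9: 25+6+13 = 44
Cheapest is 1 - 0 - 7 - 9 at 39 s.
So from 1 the first move is to 0.

0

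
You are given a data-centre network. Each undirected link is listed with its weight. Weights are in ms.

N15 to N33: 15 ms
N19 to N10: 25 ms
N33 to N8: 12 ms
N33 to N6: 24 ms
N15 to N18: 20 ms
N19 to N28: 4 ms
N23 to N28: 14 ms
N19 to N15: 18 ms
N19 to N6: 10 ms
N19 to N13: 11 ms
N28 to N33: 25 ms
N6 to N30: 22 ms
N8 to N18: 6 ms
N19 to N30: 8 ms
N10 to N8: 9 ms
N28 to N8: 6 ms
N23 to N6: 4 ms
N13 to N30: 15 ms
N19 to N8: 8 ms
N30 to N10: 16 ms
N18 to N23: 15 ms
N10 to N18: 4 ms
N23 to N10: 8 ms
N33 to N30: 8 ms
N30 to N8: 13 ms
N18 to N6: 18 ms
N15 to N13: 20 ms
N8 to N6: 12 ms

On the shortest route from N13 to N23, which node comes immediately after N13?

N19

Compare a few routes:
N13–N19–N28–N23: 11+4+14 = 29
N13–N19–N8–N6–N23: 11+8+12+4 = 35
N13–N19–N6–N23: 11+10+4 = 25
Cheapest is N13–N19–N6–N23 at 25 ms.
So from N13 the first move is to N19.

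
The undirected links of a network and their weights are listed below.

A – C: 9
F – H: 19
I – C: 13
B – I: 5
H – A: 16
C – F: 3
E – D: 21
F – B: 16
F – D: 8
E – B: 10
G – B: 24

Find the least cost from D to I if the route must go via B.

Shortest D→B: D → F → B = 24
Shortest B→I: B → I = 5
Total via B: 24 + 5 = 29.

29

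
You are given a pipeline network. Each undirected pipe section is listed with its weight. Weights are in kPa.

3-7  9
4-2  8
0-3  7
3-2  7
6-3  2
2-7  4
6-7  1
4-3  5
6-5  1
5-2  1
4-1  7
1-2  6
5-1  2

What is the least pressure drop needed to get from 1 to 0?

12 kPa

Candidate routes:
1 - 5 - 2 - 3 - 0: 2+1+7+7 = 17
1 - 5 - 6 - 3 - 0: 2+1+2+7 = 12
1 - 5 - 2 - 7 - 6 - 3 - 0: 2+1+4+1+2+7 = 17
The minimum is 12 kPa via 1 - 5 - 6 - 3 - 0.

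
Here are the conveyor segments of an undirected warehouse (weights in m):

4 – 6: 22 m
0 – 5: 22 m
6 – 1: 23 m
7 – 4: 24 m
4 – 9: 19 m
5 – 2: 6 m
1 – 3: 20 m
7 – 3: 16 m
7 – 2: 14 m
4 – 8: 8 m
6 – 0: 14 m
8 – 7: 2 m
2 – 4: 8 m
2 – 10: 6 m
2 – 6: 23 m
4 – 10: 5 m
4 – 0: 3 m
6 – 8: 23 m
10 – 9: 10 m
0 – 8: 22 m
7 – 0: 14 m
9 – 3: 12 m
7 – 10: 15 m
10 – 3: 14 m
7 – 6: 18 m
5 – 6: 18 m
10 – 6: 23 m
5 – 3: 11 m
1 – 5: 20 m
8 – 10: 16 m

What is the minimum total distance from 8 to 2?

Compare a few routes:
8 → 4 → 10 → 2: 8+5+6 = 19
8 → 7 → 2: 2+14 = 16
The minimum is 16 m via 8 → 7 → 2.

16 m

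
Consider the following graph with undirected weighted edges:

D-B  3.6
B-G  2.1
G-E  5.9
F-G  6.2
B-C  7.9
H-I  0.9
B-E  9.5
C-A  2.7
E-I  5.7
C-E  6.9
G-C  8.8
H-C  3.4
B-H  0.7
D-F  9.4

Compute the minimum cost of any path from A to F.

Candidate routes:
A - C - G - F: 2.7+8.8+6.2 = 17.7
A - C - H - B - G - F: 2.7+3.4+0.7+2.1+6.2 = 15.1
Cheapest is A - C - H - B - G - F at 15.1.

15.1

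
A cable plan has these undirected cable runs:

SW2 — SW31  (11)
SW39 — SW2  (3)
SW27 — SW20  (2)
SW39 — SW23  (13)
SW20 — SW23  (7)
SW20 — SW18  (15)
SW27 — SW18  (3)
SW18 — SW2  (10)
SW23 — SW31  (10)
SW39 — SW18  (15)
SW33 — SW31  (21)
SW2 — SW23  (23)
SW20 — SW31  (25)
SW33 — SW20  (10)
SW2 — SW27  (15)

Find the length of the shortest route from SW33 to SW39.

Enumerating some paths:
SW33 - SW20 - SW27 - SW18 - SW2 - SW39: 10+2+3+10+3 = 28
SW33 - SW20 - SW27 - SW18 - SW39: 10+2+3+15 = 30
SW33 - SW20 - SW23 - SW39: 10+7+13 = 30
SW33 - SW20 - SW27 - SW2 - SW39: 10+2+15+3 = 30
Cheapest is SW33 - SW20 - SW27 - SW18 - SW2 - SW39 at 28.

28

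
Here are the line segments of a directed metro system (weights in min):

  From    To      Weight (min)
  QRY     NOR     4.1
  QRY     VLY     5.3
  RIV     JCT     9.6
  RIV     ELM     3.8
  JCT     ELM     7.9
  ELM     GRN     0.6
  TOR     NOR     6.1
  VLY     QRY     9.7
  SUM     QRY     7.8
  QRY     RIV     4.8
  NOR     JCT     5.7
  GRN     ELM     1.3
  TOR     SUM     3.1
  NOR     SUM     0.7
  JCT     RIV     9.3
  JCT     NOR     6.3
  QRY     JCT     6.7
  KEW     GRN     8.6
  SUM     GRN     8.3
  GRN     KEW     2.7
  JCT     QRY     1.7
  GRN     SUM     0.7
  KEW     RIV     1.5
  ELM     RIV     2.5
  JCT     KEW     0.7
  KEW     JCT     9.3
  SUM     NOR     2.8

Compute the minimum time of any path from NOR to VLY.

Compare a few routes:
NOR–JCT–QRY–VLY: 5.7+1.7+5.3 = 12.7
NOR–JCT–KEW–RIV–ELM–GRN–SUM–QRY–VLY: 5.7+0.7+1.5+3.8+0.6+0.7+7.8+5.3 = 26.1
NOR–JCT–ELM–GRN–SUM–QRY–VLY: 5.7+7.9+0.6+0.7+7.8+5.3 = 28
NOR–SUM–QRY–VLY: 0.7+7.8+5.3 = 13.8
Cheapest is NOR–JCT–QRY–VLY at 12.7 min.

12.7 min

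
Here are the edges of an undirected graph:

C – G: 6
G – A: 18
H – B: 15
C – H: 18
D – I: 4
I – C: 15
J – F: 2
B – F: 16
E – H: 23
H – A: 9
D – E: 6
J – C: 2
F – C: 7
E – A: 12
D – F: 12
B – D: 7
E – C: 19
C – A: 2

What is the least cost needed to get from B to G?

Shortest distances from B:
B: 0
D: 7  (via B)
I: 11  (via D)
E: 13  (via D)
H: 15  (via B)
F: 16  (via B)
J: 18  (via F)
C: 20  (via J)
A: 22  (via C)
G: 26  (via C)
Shortest route: B → F → J → C → G = 26.

26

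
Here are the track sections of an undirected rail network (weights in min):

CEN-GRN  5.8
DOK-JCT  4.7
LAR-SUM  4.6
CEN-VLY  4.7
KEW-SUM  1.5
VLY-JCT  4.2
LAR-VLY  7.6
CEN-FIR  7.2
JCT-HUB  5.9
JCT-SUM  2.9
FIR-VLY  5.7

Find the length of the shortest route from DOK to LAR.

Enumerating some paths:
DOK → JCT → SUM → LAR: 4.7+2.9+4.6 = 12.2
DOK → JCT → VLY → LAR: 4.7+4.2+7.6 = 16.5
Cheapest is DOK → JCT → SUM → LAR at 12.2 min.

12.2 min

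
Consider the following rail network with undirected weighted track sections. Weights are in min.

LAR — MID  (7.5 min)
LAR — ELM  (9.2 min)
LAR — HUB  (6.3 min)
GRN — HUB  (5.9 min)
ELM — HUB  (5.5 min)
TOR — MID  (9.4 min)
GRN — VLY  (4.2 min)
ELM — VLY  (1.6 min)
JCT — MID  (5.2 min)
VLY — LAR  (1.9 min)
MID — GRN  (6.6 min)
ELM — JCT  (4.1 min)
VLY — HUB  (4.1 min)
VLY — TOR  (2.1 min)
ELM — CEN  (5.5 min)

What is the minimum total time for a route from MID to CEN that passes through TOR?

Best MID to TOR: MID → TOR costing 9.4
Shortest TOR→CEN: TOR → VLY → ELM → CEN = 9.2
Total via TOR: 9.4 + 9.2 = 18.6 min.

18.6 min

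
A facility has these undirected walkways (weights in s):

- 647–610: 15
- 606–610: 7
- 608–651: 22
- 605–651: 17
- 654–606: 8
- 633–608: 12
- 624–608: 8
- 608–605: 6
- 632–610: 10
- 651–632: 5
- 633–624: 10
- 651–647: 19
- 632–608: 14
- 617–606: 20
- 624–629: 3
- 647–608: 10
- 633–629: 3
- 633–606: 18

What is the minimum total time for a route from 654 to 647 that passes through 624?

Shortest 654→624: 654 → 606 → 633 → 629 → 624 = 32
Best 624 to 647: 624 → 608 → 647 costing 18
Total via 624: 32 + 18 = 50 s.

50 s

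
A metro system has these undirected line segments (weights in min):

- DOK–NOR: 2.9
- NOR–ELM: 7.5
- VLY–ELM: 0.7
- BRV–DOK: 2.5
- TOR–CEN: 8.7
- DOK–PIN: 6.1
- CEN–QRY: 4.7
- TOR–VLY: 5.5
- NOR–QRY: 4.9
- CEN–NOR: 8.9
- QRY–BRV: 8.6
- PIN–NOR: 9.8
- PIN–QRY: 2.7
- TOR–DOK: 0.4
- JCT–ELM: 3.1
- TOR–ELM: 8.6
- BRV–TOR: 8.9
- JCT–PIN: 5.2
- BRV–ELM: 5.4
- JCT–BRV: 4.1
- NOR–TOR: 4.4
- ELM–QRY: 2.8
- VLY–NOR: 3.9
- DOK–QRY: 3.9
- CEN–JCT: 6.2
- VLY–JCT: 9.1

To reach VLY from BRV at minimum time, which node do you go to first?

Candidate routes:
BRV - JCT - ELM - VLY: 4.1+3.1+0.7 = 7.9
BRV - ELM - VLY: 5.4+0.7 = 6.1
BRV - DOK - TOR - VLY: 2.5+0.4+5.5 = 8.4
The minimum is 6.1 min via BRV - ELM - VLY.
So from BRV the first move is to ELM.

ELM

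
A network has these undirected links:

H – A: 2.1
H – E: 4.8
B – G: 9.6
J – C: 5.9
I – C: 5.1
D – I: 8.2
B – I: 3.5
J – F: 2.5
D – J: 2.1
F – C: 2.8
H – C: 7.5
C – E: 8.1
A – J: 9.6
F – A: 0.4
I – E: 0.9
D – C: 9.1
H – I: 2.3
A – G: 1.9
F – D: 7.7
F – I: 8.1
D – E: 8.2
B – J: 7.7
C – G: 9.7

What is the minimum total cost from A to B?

7.9

Running Dijkstra from A:
A: 0
F: 0.4  (via A)
G: 1.9  (via A)
H: 2.1  (via A)
J: 2.9  (via F)
C: 3.2  (via F)
I: 4.4  (via H)
D: 5  (via J)
E: 5.3  (via I)
B: 7.9  (via I)
Shortest route: A → H → I → B = 7.9.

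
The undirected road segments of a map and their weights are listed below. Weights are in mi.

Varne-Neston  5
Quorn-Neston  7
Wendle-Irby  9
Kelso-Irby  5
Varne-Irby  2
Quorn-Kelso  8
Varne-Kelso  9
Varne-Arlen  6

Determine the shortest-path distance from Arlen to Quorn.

18 mi

Running Dijkstra from Arlen:
Arlen: 0
Varne: 6  (via Arlen)
Irby: 8  (via Varne)
Neston: 11  (via Varne)
Kelso: 13  (via Irby)
Wendle: 17  (via Irby)
Quorn: 18  (via Neston)
Shortest route: Arlen–Varne–Neston–Quorn = 18 mi.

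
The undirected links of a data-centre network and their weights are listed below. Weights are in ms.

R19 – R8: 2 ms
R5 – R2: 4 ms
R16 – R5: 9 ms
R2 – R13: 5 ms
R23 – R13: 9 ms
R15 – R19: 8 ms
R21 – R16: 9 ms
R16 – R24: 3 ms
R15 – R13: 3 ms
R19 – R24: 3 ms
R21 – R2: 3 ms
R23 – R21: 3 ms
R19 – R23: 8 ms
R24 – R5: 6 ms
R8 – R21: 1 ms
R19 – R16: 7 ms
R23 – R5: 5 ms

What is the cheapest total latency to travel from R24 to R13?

14 ms

Running Dijkstra from R24:
R24: 0
R19: 3  (via R24)
R16: 3  (via R24)
R8: 5  (via R19)
R5: 6  (via R24)
R21: 6  (via R8)
R2: 9  (via R21)
R23: 9  (via R21)
R15: 11  (via R19)
R13: 14  (via R2)
Shortest route: R24–R19–R8–R21–R2–R13 = 14 ms.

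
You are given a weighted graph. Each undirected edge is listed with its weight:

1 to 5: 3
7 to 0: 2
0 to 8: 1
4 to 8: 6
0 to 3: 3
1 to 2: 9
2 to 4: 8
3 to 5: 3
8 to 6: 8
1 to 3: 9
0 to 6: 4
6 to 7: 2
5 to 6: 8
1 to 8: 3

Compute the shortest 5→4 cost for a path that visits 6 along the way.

Best 5 to 6: 5 → 6 costing 8
Best 6 to 4: 6 → 0 → 8 → 4 costing 11
Total via 6: 8 + 11 = 19.

19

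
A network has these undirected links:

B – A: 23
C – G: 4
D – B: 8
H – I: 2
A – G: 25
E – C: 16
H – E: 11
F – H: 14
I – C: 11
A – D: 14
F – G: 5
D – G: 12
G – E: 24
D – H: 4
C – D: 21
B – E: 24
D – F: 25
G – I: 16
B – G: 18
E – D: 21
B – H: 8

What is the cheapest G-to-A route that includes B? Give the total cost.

40

Shortest G→B: G → B = 18
Shortest B→A: B → D → A = 22
Total via B: 18 + 22 = 40.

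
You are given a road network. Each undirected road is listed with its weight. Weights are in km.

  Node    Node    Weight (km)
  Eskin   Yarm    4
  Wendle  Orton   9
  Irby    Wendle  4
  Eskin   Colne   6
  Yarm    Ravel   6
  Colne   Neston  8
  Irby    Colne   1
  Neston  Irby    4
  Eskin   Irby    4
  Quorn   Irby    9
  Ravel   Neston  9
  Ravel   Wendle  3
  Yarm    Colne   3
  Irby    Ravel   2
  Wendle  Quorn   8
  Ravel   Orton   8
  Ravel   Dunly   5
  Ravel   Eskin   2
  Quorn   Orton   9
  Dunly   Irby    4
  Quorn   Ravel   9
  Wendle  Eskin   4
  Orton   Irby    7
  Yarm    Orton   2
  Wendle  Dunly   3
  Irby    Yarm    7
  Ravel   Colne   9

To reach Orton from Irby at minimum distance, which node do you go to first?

Enumerating some paths:
Irby–Orton: 7 = 7
Irby–Colne–Yarm–Orton: 1+3+2 = 6
Cheapest is Irby–Colne–Yarm–Orton at 6 km.
So from Irby the first move is to Colne.

Colne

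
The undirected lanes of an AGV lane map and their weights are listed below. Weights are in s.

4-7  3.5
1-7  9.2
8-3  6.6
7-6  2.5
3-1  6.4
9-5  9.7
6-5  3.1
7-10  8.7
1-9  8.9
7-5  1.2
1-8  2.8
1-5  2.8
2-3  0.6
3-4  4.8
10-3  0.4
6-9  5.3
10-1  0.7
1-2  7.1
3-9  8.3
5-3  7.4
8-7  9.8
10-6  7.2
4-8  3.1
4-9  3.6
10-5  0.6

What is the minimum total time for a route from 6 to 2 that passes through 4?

Shortest 6→4: 6–7–4 = 6
Shortest 4→2: 4–3–2 = 5.4
Total via 4: 6 + 5.4 = 11.4 s.

11.4 s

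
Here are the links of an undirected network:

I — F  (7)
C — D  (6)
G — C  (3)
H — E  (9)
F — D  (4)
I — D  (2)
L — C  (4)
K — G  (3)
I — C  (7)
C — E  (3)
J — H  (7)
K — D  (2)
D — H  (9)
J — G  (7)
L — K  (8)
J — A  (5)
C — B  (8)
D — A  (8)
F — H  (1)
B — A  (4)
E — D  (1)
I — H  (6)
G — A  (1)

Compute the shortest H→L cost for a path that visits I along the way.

16

Best H to I: H → I costing 6
Best I to L: I → D → E → C → L costing 10
Total via I: 6 + 10 = 16.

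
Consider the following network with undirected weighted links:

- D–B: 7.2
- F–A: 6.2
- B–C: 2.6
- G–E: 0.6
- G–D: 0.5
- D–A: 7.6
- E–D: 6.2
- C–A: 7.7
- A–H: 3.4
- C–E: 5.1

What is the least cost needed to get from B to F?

16.5

Candidate routes:
B–C–A–F: 2.6+7.7+6.2 = 16.5
B–C–E–G–D–A–F: 2.6+5.1+0.6+0.5+7.6+6.2 = 22.6
B–D–A–F: 7.2+7.6+6.2 = 21
Cheapest is B–C–A–F at 16.5.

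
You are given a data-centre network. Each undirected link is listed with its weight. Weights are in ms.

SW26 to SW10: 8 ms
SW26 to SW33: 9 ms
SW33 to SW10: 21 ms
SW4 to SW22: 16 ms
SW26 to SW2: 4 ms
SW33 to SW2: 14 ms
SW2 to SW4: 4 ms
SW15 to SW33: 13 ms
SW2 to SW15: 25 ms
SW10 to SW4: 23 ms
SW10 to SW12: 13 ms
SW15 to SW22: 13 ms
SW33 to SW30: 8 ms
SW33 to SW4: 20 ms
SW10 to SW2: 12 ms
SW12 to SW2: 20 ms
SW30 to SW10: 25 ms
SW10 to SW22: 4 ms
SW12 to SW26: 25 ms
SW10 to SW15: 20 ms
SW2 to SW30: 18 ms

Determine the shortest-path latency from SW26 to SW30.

Compare a few routes:
SW26–SW33–SW30: 9+8 = 17
SW26–SW10–SW30: 8+25 = 33
SW26–SW2–SW33–SW30: 4+14+8 = 26
SW26–SW2–SW30: 4+18 = 22
Cheapest is SW26–SW33–SW30 at 17 ms.

17 ms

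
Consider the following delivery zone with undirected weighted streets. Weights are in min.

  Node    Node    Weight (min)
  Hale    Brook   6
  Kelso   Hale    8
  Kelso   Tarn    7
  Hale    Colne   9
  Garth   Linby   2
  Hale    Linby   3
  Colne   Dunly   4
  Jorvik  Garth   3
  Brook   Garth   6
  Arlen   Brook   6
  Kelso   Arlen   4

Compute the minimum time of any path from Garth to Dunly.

18 min

Enumerating some paths:
Garth → Brook → Arlen → Kelso → Hale → Colne → Dunly: 6+6+4+8+9+4 = 37
Garth → Brook → Hale → Colne → Dunly: 6+6+9+4 = 25
Garth → Linby → Hale → Colne → Dunly: 2+3+9+4 = 18
Cheapest is Garth → Linby → Hale → Colne → Dunly at 18 min.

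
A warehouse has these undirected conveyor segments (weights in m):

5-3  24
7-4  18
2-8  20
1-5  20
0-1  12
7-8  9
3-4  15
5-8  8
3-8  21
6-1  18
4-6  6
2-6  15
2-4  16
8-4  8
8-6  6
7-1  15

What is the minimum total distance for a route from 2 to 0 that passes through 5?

60 m

Shortest 2→5: 2 → 8 → 5 = 28
Best 5 to 0: 5 → 1 → 0 costing 32
Total via 5: 28 + 32 = 60 m.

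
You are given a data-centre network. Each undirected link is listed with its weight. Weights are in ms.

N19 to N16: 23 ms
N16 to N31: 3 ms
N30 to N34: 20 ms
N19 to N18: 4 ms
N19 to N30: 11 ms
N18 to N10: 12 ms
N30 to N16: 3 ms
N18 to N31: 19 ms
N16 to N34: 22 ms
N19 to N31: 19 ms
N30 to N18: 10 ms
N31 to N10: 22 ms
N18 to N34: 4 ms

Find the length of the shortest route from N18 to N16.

Enumerating some paths:
N18 - N30 - N16: 10+3 = 13
N18 - N19 - N30 - N16: 4+11+3 = 18
The minimum is 13 ms via N18 - N30 - N16.

13 ms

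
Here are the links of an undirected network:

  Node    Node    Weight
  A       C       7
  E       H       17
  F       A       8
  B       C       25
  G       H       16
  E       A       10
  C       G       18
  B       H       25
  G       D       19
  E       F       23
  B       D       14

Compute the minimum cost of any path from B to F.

40

Compare a few routes:
B → H → E → A → F: 25+17+10+8 = 60
B → C → A → F: 25+7+8 = 40
Cheapest is B → C → A → F at 40.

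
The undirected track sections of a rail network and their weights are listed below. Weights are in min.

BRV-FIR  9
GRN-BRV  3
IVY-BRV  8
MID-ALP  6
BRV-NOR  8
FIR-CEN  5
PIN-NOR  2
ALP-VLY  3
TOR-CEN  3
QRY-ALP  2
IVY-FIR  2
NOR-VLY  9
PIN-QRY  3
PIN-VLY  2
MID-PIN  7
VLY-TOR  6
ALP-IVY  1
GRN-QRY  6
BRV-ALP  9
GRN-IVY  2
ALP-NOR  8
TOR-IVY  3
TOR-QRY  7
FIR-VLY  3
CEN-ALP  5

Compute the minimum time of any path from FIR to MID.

Compare a few routes:
FIR–VLY–PIN–MID: 3+2+7 = 12
FIR–IVY–ALP–MID: 2+1+6 = 9
Cheapest is FIR–IVY–ALP–MID at 9 min.

9 min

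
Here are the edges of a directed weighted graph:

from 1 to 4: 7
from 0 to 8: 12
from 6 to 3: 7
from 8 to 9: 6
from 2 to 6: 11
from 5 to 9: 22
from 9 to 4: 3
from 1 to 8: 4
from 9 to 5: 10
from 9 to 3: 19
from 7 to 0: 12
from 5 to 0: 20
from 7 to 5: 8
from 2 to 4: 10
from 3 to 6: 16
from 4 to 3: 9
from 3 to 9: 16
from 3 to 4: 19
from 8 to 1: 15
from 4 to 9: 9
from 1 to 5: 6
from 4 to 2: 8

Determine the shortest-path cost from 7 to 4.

33

Running Dijkstra from 7:
7: 0
5: 8  (via 7)
0: 12  (via 7)
8: 24  (via 0)
9: 30  (via 5)
4: 33  (via 9)
Shortest route: 7–5–9–4 = 33.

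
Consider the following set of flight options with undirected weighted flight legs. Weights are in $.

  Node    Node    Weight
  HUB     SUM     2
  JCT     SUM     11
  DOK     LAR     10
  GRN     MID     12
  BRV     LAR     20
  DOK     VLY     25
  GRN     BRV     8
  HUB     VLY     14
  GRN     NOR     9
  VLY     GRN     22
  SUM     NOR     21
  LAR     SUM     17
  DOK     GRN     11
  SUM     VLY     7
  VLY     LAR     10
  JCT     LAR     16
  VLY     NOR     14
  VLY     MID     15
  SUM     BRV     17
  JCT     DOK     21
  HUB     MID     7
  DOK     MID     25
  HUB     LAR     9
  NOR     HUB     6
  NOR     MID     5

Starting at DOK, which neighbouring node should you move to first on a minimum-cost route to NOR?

Enumerating some paths:
DOK - LAR - HUB - NOR: 10+9+6 = 25
DOK - GRN - NOR: 11+9 = 20
The minimum is $20 via DOK - GRN - NOR.
So from DOK the first move is to GRN.

GRN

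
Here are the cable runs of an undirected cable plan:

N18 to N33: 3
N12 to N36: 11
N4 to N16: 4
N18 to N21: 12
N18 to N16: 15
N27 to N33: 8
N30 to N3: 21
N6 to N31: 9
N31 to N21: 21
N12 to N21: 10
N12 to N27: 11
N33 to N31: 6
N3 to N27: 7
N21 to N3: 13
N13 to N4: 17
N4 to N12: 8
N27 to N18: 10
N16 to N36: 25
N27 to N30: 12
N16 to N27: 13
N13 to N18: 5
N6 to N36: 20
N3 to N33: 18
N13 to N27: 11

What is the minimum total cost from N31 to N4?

Running Dijkstra from N31:
N31: 0
N33: 6  (via N31)
N18: 9  (via N33)
N6: 9  (via N31)
N13: 14  (via N18)
N27: 14  (via N33)
N3: 21  (via N27)
N21: 21  (via N31)
N16: 24  (via N18)
N12: 25  (via N27)
N30: 26  (via N27)
N4: 28  (via N16)
Shortest route: N31 → N33 → N18 → N16 → N4 = 28.

28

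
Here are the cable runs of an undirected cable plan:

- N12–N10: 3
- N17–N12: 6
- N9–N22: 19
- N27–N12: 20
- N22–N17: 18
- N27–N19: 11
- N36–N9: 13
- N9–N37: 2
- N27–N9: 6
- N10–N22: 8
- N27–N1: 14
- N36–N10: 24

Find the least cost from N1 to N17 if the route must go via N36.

66

Best N1 to N36: N1–N27–N9–N36 costing 33
Shortest N36→N17: N36–N10–N12–N17 = 33
Total via N36: 33 + 33 = 66.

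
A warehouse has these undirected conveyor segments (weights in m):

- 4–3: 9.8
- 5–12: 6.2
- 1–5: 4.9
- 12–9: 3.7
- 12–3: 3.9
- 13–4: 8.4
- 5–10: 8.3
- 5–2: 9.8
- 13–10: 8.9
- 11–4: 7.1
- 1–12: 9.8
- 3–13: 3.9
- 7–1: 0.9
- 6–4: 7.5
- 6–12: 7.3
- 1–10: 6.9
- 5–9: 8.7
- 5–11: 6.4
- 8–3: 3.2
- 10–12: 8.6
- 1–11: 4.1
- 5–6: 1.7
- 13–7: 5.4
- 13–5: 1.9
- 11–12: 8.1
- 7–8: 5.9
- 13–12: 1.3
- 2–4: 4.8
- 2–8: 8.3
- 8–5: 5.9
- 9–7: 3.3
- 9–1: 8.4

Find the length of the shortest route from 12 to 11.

Running Dijkstra from 12:
12: 0
13: 1.3  (via 12)
5: 3.2  (via 13)
9: 3.7  (via 12)
3: 3.9  (via 12)
6: 4.9  (via 5)
7: 6.7  (via 13)
8: 7.1  (via 3)
1: 7.6  (via 7)
11: 8.1  (via 12)
Shortest route: 12–11 = 8.1 m.

8.1 m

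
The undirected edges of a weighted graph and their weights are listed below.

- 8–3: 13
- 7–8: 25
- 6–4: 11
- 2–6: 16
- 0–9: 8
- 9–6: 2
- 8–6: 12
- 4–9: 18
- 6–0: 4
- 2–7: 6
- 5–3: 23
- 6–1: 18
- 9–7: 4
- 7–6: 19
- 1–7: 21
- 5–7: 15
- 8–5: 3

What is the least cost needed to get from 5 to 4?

Enumerating some paths:
5 → 8 → 6 → 9 → 4: 3+12+2+18 = 35
5 → 7 → 9 → 6 → 4: 15+4+2+11 = 32
5 → 8 → 6 → 4: 3+12+11 = 26
Cheapest is 5 → 8 → 6 → 4 at 26.

26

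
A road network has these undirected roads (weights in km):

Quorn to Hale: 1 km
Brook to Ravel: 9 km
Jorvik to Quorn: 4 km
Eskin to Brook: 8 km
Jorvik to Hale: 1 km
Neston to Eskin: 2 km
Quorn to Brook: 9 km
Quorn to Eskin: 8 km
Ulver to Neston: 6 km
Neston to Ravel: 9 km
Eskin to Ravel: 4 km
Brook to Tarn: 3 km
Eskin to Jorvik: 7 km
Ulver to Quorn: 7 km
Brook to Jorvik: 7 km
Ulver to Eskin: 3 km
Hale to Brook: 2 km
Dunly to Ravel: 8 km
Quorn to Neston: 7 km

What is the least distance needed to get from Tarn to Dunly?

Candidate routes:
Tarn - Brook - Ravel - Dunly: 3+9+8 = 20
Tarn - Brook - Eskin - Ravel - Dunly: 3+8+4+8 = 23
The minimum is 20 km via Tarn - Brook - Ravel - Dunly.

20 km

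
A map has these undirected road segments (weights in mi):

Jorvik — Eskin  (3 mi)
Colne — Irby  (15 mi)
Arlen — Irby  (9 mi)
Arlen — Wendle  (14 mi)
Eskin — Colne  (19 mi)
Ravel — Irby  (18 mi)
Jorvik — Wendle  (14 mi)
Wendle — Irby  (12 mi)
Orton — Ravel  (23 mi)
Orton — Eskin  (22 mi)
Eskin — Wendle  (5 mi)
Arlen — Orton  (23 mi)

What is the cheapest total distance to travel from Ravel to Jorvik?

38 mi

Settle nodes by increasing distance from Ravel:
Ravel: 0
Irby: 18  (via Ravel)
Orton: 23  (via Ravel)
Arlen: 27  (via Irby)
Wendle: 30  (via Irby)
Colne: 33  (via Irby)
Eskin: 35  (via Wendle)
Jorvik: 38  (via Eskin)
Shortest route: Ravel → Irby → Wendle → Eskin → Jorvik = 38 mi.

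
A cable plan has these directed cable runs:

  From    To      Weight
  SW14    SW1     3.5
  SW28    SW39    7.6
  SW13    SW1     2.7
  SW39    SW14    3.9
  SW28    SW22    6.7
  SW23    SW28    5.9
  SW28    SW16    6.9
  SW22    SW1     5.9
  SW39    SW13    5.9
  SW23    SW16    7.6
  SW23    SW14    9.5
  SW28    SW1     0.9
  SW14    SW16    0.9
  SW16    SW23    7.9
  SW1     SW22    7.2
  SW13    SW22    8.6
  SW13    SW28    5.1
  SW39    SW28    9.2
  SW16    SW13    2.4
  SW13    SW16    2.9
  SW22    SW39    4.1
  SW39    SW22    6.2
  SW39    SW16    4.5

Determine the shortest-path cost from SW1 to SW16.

Settle nodes by increasing distance from SW1:
SW1: 0
SW22: 7.2  (via SW1)
SW39: 11.3  (via SW22)
SW14: 15.2  (via SW39)
SW16: 15.8  (via SW39)
Shortest route: SW1–SW22–SW39–SW16 = 15.8.

15.8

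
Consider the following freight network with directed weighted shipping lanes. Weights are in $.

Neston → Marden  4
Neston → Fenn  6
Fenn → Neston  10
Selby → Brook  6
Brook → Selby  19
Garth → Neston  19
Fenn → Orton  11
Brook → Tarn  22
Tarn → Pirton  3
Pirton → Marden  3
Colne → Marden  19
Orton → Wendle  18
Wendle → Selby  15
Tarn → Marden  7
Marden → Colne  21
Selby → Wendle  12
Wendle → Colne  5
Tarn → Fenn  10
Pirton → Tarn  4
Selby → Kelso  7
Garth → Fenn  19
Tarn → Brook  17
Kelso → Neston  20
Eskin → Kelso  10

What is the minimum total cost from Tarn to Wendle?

Candidate routes:
Tarn - Brook - Selby - Wendle: 17+19+12 = 48
Tarn - Fenn - Orton - Wendle: 10+11+18 = 39
Cheapest is Tarn - Fenn - Orton - Wendle at $39.

$39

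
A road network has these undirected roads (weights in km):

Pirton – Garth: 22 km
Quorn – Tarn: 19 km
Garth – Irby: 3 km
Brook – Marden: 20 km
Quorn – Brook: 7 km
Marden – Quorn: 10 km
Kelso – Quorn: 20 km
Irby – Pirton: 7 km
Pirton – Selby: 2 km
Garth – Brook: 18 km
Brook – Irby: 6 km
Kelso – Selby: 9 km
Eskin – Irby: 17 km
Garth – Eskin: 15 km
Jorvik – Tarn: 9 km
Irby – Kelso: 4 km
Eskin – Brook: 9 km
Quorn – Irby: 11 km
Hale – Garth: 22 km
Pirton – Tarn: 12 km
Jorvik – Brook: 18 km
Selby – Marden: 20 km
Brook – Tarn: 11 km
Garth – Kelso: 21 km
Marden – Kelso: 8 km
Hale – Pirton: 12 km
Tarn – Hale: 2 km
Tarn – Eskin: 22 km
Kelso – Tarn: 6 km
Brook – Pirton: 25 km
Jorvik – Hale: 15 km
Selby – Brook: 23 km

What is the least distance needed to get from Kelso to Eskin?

Running Dijkstra from Kelso:
Kelso: 0
Irby: 4  (via Kelso)
Tarn: 6  (via Kelso)
Garth: 7  (via Irby)
Marden: 8  (via Kelso)
Hale: 8  (via Tarn)
Selby: 9  (via Kelso)
Brook: 10  (via Irby)
Pirton: 11  (via Irby)
Jorvik: 15  (via Tarn)
Quorn: 15  (via Irby)
Eskin: 19  (via Brook)
Shortest route: Kelso → Irby → Brook → Eskin = 19 km.

19 km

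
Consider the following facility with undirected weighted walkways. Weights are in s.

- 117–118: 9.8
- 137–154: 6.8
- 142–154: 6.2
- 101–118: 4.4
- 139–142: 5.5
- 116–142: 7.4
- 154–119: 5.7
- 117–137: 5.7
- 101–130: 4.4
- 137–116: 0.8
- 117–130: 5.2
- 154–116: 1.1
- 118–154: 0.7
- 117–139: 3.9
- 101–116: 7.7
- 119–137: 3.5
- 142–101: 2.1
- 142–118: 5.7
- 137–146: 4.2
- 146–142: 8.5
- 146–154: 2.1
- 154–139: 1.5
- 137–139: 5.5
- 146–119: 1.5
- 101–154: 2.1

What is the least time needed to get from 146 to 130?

8.6 s

Settle nodes by increasing distance from 146:
146: 0
119: 1.5  (via 146)
154: 2.1  (via 146)
118: 2.8  (via 154)
116: 3.2  (via 154)
139: 3.6  (via 154)
137: 4  (via 116)
101: 4.2  (via 154)
142: 6.3  (via 101)
117: 7.5  (via 139)
130: 8.6  (via 101)
Shortest route: 146–154–101–130 = 8.6 s.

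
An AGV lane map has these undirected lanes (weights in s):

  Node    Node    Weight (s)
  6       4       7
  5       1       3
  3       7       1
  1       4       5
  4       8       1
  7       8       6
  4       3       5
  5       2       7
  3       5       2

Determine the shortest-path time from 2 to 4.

14 s

Settle nodes by increasing distance from 2:
2: 0
5: 7  (via 2)
3: 9  (via 5)
1: 10  (via 5)
7: 10  (via 3)
4: 14  (via 3)
Shortest route: 2–5–3–4 = 14 s.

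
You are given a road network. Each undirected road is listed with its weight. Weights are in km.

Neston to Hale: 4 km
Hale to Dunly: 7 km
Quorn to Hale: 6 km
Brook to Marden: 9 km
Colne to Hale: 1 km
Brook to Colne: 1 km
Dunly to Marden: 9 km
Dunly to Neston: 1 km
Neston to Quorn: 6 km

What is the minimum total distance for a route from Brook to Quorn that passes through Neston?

12 km

Shortest Brook→Neston: Brook → Colne → Hale → Neston = 6
Best Neston to Quorn: Neston → Quorn costing 6
Total via Neston: 6 + 6 = 12 km.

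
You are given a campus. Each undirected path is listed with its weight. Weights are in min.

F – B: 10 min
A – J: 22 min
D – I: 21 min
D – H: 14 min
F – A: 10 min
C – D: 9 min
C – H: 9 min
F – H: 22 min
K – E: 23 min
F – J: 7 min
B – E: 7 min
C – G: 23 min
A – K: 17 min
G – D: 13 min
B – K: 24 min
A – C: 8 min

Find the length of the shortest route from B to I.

58 min

Enumerating some paths:
B–F–A–C–D–I: 10+10+8+9+21 = 58
B–F–H–D–I: 10+22+14+21 = 67
Cheapest is B–F–A–C–D–I at 58 min.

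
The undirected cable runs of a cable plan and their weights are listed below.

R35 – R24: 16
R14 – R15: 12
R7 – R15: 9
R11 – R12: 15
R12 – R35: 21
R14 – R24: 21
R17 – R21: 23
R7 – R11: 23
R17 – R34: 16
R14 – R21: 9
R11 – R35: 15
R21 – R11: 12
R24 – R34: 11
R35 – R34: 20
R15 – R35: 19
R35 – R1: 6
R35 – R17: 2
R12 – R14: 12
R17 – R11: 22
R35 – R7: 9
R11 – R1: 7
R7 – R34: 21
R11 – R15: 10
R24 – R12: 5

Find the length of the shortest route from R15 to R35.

Settle nodes by increasing distance from R15:
R15: 0
R7: 9  (via R15)
R11: 10  (via R15)
R14: 12  (via R15)
R1: 17  (via R11)
R35: 18  (via R7)
Shortest route: R15 → R7 → R35 = 18.

18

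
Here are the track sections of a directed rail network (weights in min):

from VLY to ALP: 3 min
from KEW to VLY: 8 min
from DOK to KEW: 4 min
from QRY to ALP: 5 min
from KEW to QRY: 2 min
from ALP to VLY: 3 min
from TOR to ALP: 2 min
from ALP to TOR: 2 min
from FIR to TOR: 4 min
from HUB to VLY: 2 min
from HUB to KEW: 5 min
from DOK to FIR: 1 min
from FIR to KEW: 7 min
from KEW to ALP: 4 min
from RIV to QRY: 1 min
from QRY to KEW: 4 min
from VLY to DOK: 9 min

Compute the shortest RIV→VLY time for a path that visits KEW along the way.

Shortest RIV→KEW: RIV → QRY → KEW = 5
Shortest KEW→VLY: KEW → ALP → VLY = 7
Total via KEW: 5 + 7 = 12 min.

12 min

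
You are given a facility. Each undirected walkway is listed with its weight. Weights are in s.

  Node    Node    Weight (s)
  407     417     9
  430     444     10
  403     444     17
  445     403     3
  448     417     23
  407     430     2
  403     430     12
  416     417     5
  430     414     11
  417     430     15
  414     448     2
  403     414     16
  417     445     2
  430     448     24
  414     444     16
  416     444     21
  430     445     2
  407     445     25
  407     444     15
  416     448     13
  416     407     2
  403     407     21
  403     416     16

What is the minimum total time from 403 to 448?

Enumerating some paths:
403–414–448: 16+2 = 18
403–445–430–407–416–448: 3+2+2+2+13 = 22
Cheapest is 403–414–448 at 18 s.

18 s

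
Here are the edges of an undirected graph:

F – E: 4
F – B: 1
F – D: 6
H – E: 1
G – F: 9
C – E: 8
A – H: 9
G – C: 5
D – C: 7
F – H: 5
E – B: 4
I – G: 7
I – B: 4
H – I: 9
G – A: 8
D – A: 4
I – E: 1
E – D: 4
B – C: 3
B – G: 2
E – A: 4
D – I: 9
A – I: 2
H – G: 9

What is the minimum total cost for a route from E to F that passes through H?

Shortest E→H: E–H = 1
Shortest H→F: H–F = 5
Total via H: 1 + 5 = 6.

6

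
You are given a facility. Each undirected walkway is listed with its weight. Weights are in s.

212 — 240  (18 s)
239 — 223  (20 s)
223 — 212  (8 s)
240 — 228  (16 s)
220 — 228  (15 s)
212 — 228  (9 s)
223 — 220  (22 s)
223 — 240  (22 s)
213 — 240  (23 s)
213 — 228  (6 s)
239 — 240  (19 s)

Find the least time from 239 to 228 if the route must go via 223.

Shortest 239→223: 239 → 223 = 20
Shortest 223→228: 223 → 212 → 228 = 17
Total via 223: 20 + 17 = 37 s.

37 s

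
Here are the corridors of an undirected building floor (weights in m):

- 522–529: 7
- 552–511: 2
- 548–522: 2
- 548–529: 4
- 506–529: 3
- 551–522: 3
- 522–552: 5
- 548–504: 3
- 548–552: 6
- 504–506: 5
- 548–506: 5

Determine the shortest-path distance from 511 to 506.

Settle nodes by increasing distance from 511:
511: 0
552: 2  (via 511)
522: 7  (via 552)
548: 8  (via 552)
551: 10  (via 522)
504: 11  (via 548)
529: 12  (via 548)
506: 13  (via 548)
Shortest route: 511 → 552 → 548 → 506 = 13 m.

13 m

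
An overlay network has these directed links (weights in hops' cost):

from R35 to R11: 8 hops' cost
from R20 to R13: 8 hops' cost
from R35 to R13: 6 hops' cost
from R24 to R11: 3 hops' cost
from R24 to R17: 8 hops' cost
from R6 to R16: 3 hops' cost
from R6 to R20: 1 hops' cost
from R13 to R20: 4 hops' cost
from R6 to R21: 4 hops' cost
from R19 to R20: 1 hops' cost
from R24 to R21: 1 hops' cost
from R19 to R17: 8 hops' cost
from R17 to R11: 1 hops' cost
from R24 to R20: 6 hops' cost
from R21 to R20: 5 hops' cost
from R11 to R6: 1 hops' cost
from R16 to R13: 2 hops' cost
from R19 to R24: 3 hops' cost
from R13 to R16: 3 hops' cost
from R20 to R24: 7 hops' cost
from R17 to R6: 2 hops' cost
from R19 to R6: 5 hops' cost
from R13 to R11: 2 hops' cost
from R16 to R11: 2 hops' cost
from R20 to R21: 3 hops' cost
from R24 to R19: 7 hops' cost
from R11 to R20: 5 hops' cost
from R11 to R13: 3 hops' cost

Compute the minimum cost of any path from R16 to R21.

Running Dijkstra from R16:
R16: 0
R11: 2  (via R16)
R13: 2  (via R16)
R6: 3  (via R11)
R20: 4  (via R6)
R21: 7  (via R6)
Shortest route: R16 → R11 → R6 → R21 = 7 hops' cost.

7 hops' cost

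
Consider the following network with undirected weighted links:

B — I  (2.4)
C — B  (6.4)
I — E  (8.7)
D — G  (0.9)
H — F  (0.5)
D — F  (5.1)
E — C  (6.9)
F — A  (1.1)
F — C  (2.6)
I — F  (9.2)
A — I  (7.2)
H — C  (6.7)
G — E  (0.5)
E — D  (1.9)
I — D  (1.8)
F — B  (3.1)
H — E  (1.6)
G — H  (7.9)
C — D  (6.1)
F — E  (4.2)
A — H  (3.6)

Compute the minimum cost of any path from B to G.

Settle nodes by increasing distance from B:
B: 0
I: 2.4  (via B)
F: 3.1  (via B)
H: 3.6  (via F)
A: 4.2  (via F)
D: 4.2  (via I)
G: 5.1  (via D)
Shortest route: B–I–D–G = 5.1.

5.1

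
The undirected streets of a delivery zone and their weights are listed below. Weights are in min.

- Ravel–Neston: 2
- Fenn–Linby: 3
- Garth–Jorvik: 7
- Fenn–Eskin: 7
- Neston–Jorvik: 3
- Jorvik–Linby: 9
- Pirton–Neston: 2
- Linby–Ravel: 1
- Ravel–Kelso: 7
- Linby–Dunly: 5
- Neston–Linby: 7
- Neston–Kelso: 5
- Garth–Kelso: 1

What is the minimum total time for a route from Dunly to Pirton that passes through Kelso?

Best Dunly to Kelso: Dunly–Linby–Ravel–Kelso costing 13
Best Kelso to Pirton: Kelso–Neston–Pirton costing 7
Total via Kelso: 13 + 7 = 20 min.

20 min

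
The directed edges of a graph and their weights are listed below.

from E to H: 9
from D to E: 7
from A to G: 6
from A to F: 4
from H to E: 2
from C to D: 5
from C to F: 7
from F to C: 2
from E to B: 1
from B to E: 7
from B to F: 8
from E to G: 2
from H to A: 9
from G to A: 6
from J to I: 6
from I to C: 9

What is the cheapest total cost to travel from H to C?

Running Dijkstra from H:
H: 0
E: 2  (via H)
B: 3  (via E)
G: 4  (via E)
A: 9  (via H)
F: 11  (via B)
C: 13  (via F)
Shortest route: H → E → B → F → C = 13.

13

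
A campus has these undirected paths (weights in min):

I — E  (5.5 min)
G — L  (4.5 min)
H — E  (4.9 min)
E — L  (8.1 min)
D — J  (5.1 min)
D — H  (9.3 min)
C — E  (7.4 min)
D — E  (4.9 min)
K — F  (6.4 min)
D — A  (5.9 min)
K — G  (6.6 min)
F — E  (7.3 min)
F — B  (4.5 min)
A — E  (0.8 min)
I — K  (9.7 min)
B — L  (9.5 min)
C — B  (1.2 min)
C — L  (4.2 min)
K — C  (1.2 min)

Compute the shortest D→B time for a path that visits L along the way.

18.4 min

Shortest D→L: D → E → L = 13
Shortest L→B: L → C → B = 5.4
Total via L: 13 + 5.4 = 18.4 min.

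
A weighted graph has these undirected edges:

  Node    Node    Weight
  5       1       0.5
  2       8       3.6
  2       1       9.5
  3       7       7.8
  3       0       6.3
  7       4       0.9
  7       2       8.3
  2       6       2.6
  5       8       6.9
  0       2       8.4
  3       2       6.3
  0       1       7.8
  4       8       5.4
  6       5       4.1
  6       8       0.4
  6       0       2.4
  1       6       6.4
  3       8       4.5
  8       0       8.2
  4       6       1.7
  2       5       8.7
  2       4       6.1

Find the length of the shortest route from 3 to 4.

6.6

Candidate routes:
3–7–4: 7.8+0.9 = 8.7
3–8–6–4: 4.5+0.4+1.7 = 6.6
The minimum is 6.6 via 3–8–6–4.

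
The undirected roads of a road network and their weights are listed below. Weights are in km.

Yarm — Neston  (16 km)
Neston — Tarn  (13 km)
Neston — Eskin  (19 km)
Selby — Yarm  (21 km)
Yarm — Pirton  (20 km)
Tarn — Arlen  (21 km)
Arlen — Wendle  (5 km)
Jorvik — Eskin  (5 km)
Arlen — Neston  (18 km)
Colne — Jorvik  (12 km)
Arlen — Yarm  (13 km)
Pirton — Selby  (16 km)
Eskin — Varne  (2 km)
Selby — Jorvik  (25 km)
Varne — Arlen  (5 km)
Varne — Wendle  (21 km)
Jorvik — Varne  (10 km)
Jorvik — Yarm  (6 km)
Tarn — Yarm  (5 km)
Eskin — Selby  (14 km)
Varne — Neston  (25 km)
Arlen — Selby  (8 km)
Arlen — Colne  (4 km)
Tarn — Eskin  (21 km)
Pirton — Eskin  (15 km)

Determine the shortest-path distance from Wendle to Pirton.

27 km

Running Dijkstra from Wendle:
Wendle: 0
Arlen: 5  (via Wendle)
Colne: 9  (via Arlen)
Varne: 10  (via Arlen)
Eskin: 12  (via Varne)
Selby: 13  (via Arlen)
Jorvik: 17  (via Eskin)
Yarm: 18  (via Arlen)
Tarn: 23  (via Yarm)
Neston: 23  (via Arlen)
Pirton: 27  (via Eskin)
Shortest route: Wendle–Arlen–Varne–Eskin–Pirton = 27 km.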